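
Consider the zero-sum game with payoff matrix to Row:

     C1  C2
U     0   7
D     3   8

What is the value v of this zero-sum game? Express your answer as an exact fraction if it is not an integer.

3

Row minima: U → 0, D → 3; maximin = 3.
Column maxima: C1 → 3, C2 → 8; minimax = 3.
Since maximin = minimax = 3, there is a saddle point and the value is 3.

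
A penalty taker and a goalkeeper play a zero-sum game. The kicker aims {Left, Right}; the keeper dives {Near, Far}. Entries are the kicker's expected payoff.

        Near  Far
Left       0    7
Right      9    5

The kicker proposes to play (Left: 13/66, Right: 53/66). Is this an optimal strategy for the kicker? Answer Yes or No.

No

Against Near this mix gives (13/66)·0 + (53/66)·9 = 159/22.
Against Far this mix gives (13/66)·7 + (53/66)·5 = 178/33.
The keeper will play Far, holding the kicker to 178/33. Shifting weight toward the row that does better against Far would raise this floor (the equalizing mix achieves 63/11 against both Far and Near), so the proposed strategy is not optimal.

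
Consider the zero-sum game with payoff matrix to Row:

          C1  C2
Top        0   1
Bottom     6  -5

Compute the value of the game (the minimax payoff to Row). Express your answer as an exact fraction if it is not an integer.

Row minima: Top → 0, Bottom → -5; maximin = 0.
Column maxima: C1 → 6, C2 → 1; minimax = 1.
0 ≠ 1, so there is no saddle point; optimal play is mixed.
Let Row play Top with probability p. Expected payoff against C1: 0p + 6(1−p) = −6p + 6; against C2: 1p + (-5)(1−p) = 6p − 5.
Setting these equal: −6p + 6 = 6p − 5 ⇒ −12p = -11 ⇒ p = 11/12, and the value is (-6)·(11/12) + 6 = 1/2.
For Column: with q = P(C1), equating Top's and Bottom's payoffs gives −q + 1 = 11q − 5 ⇒ q = 1/2.

1/2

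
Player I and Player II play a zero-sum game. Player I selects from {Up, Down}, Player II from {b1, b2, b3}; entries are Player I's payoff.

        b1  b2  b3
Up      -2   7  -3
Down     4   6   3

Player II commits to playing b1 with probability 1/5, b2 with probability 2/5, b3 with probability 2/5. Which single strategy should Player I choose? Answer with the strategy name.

Expected payoff of Up: (1/5)·(-2) + (2/5)·7 + (2/5)·(-3) = 6/5.
Expected payoff of Down: (1/5)·4 + (2/5)·6 + (2/5)·3 = 22/5.
The largest is 22/5, so Player I's best response is Down.

Down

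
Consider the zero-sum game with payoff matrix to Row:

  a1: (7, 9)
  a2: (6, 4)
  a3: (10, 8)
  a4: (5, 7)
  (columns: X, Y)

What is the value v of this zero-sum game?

17/2

Row minima: a1 → 7, a2 → 4, a3 → 8, a4 → 5; maximin = 8.
Column maxima: X → 10, Y → 9; minimax = 9.
8 ≠ 9, so there is no saddle point; optimal play is mixed.
a2 is strictly dominated by a1, so Row never plays it.
a4 is strictly dominated by a1, so Row never plays it.
On the remaining 2×2 (a1, a3 vs X, Y):
Let Row play a1 with probability p. Expected payoff against X: 7p + 10(1−p) = −3p + 10; against Y: 9p + 8(1−p) = p + 8.
Setting these equal: −3p + 10 = p + 8 ⇒ −4p = -2 ⇒ p = 1/2, and the value is (-3)·(1/2) + 10 = 17/2.
For Column: with q = P(X), equating a1's and a3's payoffs gives −2q + 9 = 2q + 8 ⇒ q = 1/4.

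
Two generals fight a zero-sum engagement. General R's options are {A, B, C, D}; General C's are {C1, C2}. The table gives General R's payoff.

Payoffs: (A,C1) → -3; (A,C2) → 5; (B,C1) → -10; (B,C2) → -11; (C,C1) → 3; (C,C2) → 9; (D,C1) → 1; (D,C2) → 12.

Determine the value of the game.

3

Row minima: A → -3, B → -11, C → 3, D → 1; maximin = 3.
Column maxima: C1 → 3, C2 → 12; minimax = 3.
Since maximin = minimax = 3, there is a saddle point and the value is 3.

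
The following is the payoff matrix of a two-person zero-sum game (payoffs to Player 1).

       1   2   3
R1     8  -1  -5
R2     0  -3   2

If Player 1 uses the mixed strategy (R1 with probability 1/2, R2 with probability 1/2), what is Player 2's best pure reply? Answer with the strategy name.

2

If Player 2 plays 1, Player 1's expected payoff is (1/2)·8 + (1/2)·0 = 4.
If Player 2 plays 2, Player 1's expected payoff is (1/2)·(-1) + (1/2)·(-3) = -2.
If Player 2 plays 3, Player 1's expected payoff is (1/2)·(-5) + (1/2)·2 = -3/2.
Player 2 minimizes Player 1's payoff; the smallest is -2, so the best response is 2.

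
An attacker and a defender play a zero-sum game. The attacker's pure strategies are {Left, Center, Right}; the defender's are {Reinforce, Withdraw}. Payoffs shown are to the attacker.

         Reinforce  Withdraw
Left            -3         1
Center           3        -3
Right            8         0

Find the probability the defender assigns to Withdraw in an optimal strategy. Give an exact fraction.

11/12

Row minima: Left → -3, Center → -3, Right → 0; maximin = 0.
Column maxima: Reinforce → 8, Withdraw → 1; minimax = 1.
0 ≠ 1, so there is no saddle point; optimal play is mixed.
Center is strictly dominated by Right, so the attacker never plays it.
On the remaining 2×2 (Left, Right vs Reinforce, Withdraw):
Let the attacker play Left with probability p. Expected payoff against Reinforce: (-3)p + 8(1−p) = −11p + 8; against Withdraw: 1p + 0(1−p) = p.
Setting these equal: −11p + 8 = p ⇒ −12p = -8 ⇒ p = 2/3, and the value is (-11)·(2/3) + 8 = 2/3.
For the defender: with q = P(Reinforce), equating Left's and Right's payoffs gives −4q + 1 = 8q ⇒ q = 1/12.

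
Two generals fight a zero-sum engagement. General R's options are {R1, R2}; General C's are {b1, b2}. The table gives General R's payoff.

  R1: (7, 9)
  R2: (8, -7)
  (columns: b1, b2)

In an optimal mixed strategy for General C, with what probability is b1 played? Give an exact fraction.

Row minima: R1 → 7, R2 → -7; maximin = 7.
Column maxima: b1 → 8, b2 → 9; minimax = 8.
7 ≠ 8, so there is no saddle point; optimal play is mixed.
Let General R play R1 with probability p. Expected payoff against b1: 7p + 8(1−p) = −p + 8; against b2: 9p + (-7)(1−p) = 16p − 7.
Setting these equal: −p + 8 = 16p − 7 ⇒ −17p = -15 ⇒ p = 15/17, and the value is (-1)·(15/17) + 8 = 121/17.
For General C: with q = P(b1), equating R1's and R2's payoffs gives −2q + 9 = 15q − 7 ⇒ q = 16/17.

16/17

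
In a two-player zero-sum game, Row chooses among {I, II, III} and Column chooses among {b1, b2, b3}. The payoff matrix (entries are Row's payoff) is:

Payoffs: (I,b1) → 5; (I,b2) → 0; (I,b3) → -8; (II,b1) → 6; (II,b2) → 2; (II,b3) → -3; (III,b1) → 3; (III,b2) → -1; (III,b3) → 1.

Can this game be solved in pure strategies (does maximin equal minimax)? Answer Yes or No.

Row minima: I → -8, II → -3, III → -1; maximin = -1.
Column maxima: b1 → 6, b2 → 2, b3 → 1; minimax = 1.
-1 ≠ 1, so no pure-strategy equilibrium exists.

No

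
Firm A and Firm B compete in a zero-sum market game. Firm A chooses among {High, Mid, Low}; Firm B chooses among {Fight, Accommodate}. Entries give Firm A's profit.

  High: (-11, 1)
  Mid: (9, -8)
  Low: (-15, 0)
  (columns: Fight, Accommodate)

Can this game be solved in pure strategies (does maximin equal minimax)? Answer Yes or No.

Row minima: High → -11, Mid → -8, Low → -15; maximin = -8.
Column maxima: Fight → 9, Accommodate → 1; minimax = 1.
-8 ≠ 1, so no pure-strategy equilibrium exists.

No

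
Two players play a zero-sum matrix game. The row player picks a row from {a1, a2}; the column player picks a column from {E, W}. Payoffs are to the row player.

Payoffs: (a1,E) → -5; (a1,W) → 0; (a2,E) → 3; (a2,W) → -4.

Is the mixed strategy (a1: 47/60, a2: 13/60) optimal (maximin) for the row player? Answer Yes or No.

No

Against E this mix gives (47/60)·(-5) + (13/60)·3 = -49/15.
Against W this mix gives (47/60)·0 + (13/60)·(-4) = -13/15.
The column player will play E, holding the row player to -49/15. Shifting weight toward the row that does better against E would raise this floor (the equalizing mix achieves -5/3 against both E and W), so the proposed strategy is not optimal.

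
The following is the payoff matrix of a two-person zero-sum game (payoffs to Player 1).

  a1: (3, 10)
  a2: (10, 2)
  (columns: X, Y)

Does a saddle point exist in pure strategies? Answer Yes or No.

Row minima: a1 → 3, a2 → 2; maximin = 3.
Column maxima: X → 10, Y → 10; minimax = 10.
3 ≠ 10, so no pure-strategy equilibrium exists.

No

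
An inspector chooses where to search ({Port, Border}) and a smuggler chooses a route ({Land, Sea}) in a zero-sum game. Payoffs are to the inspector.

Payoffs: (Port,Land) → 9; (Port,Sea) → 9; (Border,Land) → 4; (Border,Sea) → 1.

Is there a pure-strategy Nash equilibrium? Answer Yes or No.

Yes

Row minima: Port → 9, Border → 1; maximin = 9.
Column maxima: Land → 9, Sea → 9; minimax = 9.
maximin = minimax = 9, so a saddle point exists.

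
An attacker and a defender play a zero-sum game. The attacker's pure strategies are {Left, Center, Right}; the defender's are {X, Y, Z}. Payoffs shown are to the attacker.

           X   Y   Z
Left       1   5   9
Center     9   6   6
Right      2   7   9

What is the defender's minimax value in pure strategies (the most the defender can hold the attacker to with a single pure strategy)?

7

Column maxima: X → 9, Y → 7, Z → 9.
The smallest of these is 7.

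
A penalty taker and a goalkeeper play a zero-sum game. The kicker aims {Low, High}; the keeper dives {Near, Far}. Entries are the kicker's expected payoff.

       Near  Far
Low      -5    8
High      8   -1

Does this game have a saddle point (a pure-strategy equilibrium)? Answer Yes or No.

Row minima: Low → -5, High → -1; maximin = -1.
Column maxima: Near → 8, Far → 8; minimax = 8.
-1 ≠ 8, so no pure-strategy equilibrium exists.

No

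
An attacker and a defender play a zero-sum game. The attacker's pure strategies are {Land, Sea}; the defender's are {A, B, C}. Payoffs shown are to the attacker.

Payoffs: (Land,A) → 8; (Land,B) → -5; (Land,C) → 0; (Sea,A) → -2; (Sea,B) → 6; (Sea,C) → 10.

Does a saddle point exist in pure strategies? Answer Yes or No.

No

Row minima: Land → -5, Sea → -2; maximin = -2.
Column maxima: A → 8, B → 6, C → 10; minimax = 6.
-2 ≠ 6, so no pure-strategy equilibrium exists.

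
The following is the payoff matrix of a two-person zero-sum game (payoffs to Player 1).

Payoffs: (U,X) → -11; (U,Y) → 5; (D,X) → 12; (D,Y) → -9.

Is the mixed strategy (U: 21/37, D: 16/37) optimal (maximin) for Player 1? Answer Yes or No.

Against X this mix gives (21/37)·(-11) + (16/37)·12 = -39/37.
Against Y this mix gives (21/37)·5 + (16/37)·(-9) = -39/37.
All of Player 2's active replies (X, Y) yield -39/37, and no column does worse for Player 1. The mix makes Player 2 indifferent and guarantees -39/37, so it is optimal.

Yes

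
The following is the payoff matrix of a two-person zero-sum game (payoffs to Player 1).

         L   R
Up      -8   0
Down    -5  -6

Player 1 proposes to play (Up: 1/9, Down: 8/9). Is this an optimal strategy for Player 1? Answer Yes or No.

Against L this mix gives (1/9)·(-8) + (8/9)·(-5) = -16/3.
Against R this mix gives (1/9)·0 + (8/9)·(-6) = -16/3.
All of Player 2's active replies (L, R) yield -16/3, and no column does worse for Player 1. The mix makes Player 2 indifferent and guarantees -16/3, so it is optimal.

Yes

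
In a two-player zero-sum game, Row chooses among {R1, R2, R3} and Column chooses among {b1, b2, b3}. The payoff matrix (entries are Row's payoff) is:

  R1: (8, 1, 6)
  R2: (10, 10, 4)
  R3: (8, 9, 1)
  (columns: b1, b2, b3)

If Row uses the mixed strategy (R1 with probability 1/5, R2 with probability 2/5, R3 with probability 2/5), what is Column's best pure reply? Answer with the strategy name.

b3

If Column plays b1, Row's expected payoff is (1/5)·8 + (2/5)·10 + (2/5)·8 = 44/5.
If Column plays b2, Row's expected payoff is (1/5)·1 + (2/5)·10 + (2/5)·9 = 39/5.
If Column plays b3, Row's expected payoff is (1/5)·6 + (2/5)·4 + (2/5)·1 = 16/5.
Column minimizes Row's payoff; the smallest is 16/5, so the best response is b3.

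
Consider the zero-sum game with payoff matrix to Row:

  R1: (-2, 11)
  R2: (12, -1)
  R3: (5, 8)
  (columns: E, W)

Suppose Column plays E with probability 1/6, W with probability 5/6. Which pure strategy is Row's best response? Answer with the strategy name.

R1

Expected payoff of R1: (1/6)·(-2) + (5/6)·11 = 53/6.
Expected payoff of R2: (1/6)·12 + (5/6)·(-1) = 7/6.
Expected payoff of R3: (1/6)·5 + (5/6)·8 = 15/2.
The largest is 53/6, so Row's best response is R1.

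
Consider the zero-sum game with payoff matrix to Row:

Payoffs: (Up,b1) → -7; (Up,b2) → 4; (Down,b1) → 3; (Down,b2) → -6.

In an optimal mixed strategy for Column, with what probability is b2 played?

1/2

Row minima: Up → -7, Down → -6; maximin = -6.
Column maxima: b1 → 3, b2 → 4; minimax = 3.
-6 ≠ 3, so there is no saddle point; optimal play is mixed.
Let Row play Up with probability p. Expected payoff against b1: (-7)p + 3(1−p) = −10p + 3; against b2: 4p + (-6)(1−p) = 10p − 6.
Setting these equal: −10p + 3 = 10p − 6 ⇒ −20p = -9 ⇒ p = 9/20, and the value is (-10)·(9/20) + 3 = -3/2.
For Column: with q = P(b1), equating Up's and Down's payoffs gives −11q + 4 = 9q − 6 ⇒ q = 1/2.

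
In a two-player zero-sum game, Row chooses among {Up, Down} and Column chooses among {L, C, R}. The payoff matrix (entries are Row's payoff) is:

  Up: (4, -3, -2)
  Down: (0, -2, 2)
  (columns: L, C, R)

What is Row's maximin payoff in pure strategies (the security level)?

-2

Row minima: Up → -3, Down → -2.
The best of these is -2.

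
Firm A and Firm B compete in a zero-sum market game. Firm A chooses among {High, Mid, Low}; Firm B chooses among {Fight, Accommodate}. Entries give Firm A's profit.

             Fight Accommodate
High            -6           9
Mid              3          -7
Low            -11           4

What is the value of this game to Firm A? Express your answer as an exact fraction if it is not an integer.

-3/5

Row minima: High → -6, Mid → -7, Low → -11; maximin = -6.
Column maxima: Fight → 3, Accommodate → 9; minimax = 3.
-6 ≠ 3, so there is no saddle point; optimal play is mixed.
Low is strictly dominated by High, so Firm A never plays it.
On the remaining 2×2 (High, Mid vs Fight, Accommodate):
Let Firm A play High with probability p. Expected payoff against Fight: (-6)p + 3(1−p) = −9p + 3; against Accommodate: 9p + (-7)(1−p) = 16p − 7.
Setting these equal: −9p + 3 = 16p − 7 ⇒ −25p = -10 ⇒ p = 2/5, and the value is (-9)·(2/5) + 3 = -3/5.
For Firm B: with q = P(Fight), equating High's and Mid's payoffs gives −15q + 9 = 10q − 7 ⇒ q = 16/25.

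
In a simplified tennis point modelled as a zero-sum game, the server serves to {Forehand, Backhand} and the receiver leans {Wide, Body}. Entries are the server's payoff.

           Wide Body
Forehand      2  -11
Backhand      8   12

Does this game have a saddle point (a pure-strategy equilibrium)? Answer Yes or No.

Yes

Row minima: Forehand → -11, Backhand → 8; maximin = 8.
Column maxima: Wide → 8, Body → 12; minimax = 8.
maximin = minimax = 8, so a saddle point exists.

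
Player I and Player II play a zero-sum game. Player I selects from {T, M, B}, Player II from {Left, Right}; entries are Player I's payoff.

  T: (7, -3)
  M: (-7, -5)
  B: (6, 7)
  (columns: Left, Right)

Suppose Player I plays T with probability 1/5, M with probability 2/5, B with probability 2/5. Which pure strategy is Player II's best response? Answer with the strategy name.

Right

If Player II plays Left, Player I's expected payoff is (1/5)·7 + (2/5)·(-7) + (2/5)·6 = 1.
If Player II plays Right, Player I's expected payoff is (1/5)·(-3) + (2/5)·(-5) + (2/5)·7 = 1/5.
Player II minimizes Player I's payoff; the smallest is 1/5, so the best response is Right.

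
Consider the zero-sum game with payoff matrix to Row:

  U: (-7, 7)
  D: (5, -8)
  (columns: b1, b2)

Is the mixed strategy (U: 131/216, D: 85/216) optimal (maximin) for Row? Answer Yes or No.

No

Against b1 this mix gives (131/216)·(-7) + (85/216)·5 = -41/18.
Against b2 this mix gives (131/216)·7 + (85/216)·(-8) = 79/72.
Column will play b1, holding Row to -41/18. Shifting weight toward the row that does better against b1 would raise this floor (the equalizing mix achieves -7/9 against both b1 and b2), so the proposed strategy is not optimal.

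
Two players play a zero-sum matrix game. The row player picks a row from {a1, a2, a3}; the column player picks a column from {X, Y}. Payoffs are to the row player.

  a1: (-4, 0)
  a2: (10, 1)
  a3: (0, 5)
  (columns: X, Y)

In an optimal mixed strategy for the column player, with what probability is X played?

2/7

Row minima: a1 → -4, a2 → 1, a3 → 0; maximin = 1.
Column maxima: X → 10, Y → 5; minimax = 5.
1 ≠ 5, so there is no saddle point; optimal play is mixed.
a1 is strictly dominated by a2, so the row player never plays it.
On the remaining 2×2 (a2, a3 vs X, Y):
Let the row player play a2 with probability p. Expected payoff against X: 10p + 0(1−p) = 10p; against Y: 1p + 5(1−p) = −4p + 5.
Setting these equal: 10p = −4p + 5 ⇒ 14p = 5 ⇒ p = 5/14, and the value is (10)·(5/14) = 25/7.
For the column player: with q = P(X), equating a2's and a3's payoffs gives 9q + 1 = −5q + 5 ⇒ q = 2/7.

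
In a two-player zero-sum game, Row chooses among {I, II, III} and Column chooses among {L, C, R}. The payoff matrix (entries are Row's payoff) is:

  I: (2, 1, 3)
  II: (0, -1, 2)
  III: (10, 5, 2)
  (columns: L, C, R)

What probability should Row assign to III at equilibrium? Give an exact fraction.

Row minima: I → 1, II → -1, III → 2; maximin = 2.
Column maxima: L → 10, C → 5, R → 3; minimax = 3.
2 ≠ 3, so there is no saddle point; optimal play is mixed.
II is strictly dominated by I, so Row never plays it.
L is strictly dominated by C (it gives Row strictly more in every row), so Column never plays it.
On the remaining 2×2 (I, III vs C, R):
Let Row play I with probability p. Expected payoff against C: 1p + 5(1−p) = −4p + 5; against R: 3p + 2(1−p) = p + 2.
Setting these equal: −4p + 5 = p + 2 ⇒ −5p = -3 ⇒ p = 3/5, and the value is (-4)·(3/5) + 5 = 13/5.
For Column: with q = P(C), equating I's and III's payoffs gives −2q + 3 = 3q + 2 ⇒ q = 1/5.

2/5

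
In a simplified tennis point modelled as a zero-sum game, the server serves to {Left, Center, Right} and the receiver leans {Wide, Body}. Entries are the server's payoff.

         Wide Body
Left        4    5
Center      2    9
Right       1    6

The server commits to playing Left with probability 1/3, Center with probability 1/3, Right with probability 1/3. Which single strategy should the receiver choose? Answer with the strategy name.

Wide

If the receiver plays Wide, the server's expected payoff is (1/3)·4 + (1/3)·2 + (1/3)·1 = 7/3.
If the receiver plays Body, the server's expected payoff is (1/3)·5 + (1/3)·9 + (1/3)·6 = 20/3.
The receiver minimizes the server's payoff; the smallest is 7/3, so the best response is Wide.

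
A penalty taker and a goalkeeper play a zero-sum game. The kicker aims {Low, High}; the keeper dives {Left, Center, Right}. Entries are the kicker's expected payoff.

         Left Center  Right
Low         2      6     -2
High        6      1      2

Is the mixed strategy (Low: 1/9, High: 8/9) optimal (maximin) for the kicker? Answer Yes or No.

Yes

Against Left this mix gives (1/9)·2 + (8/9)·6 = 50/9.
Against Center this mix gives (1/9)·6 + (8/9)·1 = 14/9.
Against Right this mix gives (1/9)·(-2) + (8/9)·2 = 14/9.
All of the keeper's active replies (Center, Right) yield 14/9, and no column does worse for the kicker. The mix makes the keeper indifferent and guarantees 14/9, so it is optimal.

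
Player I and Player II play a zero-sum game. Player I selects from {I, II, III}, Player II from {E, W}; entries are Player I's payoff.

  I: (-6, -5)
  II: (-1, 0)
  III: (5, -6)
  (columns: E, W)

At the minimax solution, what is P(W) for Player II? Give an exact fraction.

Row minima: I → -6, II → -1, III → -6; maximin = -1.
Column maxima: E → 5, W → 0; minimax = 0.
-1 ≠ 0, so there is no saddle point; optimal play is mixed.
I is strictly dominated by II, so Player I never plays it.
On the remaining 2×2 (II, III vs E, W):
Let Player I play II with probability p. Expected payoff against E: (-1)p + 5(1−p) = −6p + 5; against W: 0p + (-6)(1−p) = 6p − 6.
Setting these equal: −6p + 5 = 6p − 6 ⇒ −12p = -11 ⇒ p = 11/12, and the value is (-6)·(11/12) + 5 = -1/2.
For Player II: with q = P(E), equating II's and III's payoffs gives −q = 11q − 6 ⇒ q = 1/2.

1/2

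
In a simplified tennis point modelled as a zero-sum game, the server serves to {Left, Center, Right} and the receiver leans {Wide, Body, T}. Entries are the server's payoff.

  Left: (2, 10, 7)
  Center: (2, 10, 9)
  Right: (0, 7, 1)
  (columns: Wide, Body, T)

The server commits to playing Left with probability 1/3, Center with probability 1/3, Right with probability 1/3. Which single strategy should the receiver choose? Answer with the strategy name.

If the receiver plays Wide, the server's expected payoff is (1/3)·2 + (1/3)·2 + (1/3)·0 = 4/3.
If the receiver plays Body, the server's expected payoff is (1/3)·10 + (1/3)·10 + (1/3)·7 = 9.
If the receiver plays T, the server's expected payoff is (1/3)·7 + (1/3)·9 + (1/3)·1 = 17/3.
The receiver minimizes the server's payoff; the smallest is 4/3, so the best response is Wide.

Wide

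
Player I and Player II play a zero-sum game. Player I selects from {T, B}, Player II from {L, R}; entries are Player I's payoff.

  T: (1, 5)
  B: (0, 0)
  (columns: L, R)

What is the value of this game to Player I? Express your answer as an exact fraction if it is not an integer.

1

Row minima: T → 1, B → 0; maximin = 1.
Column maxima: L → 1, R → 5; minimax = 1.
Since maximin = minimax = 1, there is a saddle point and the value is 1.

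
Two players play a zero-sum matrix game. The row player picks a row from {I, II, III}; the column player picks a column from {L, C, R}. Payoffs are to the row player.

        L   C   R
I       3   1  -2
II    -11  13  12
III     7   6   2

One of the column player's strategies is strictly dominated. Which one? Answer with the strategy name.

C

R holds the row player's payoff strictly below C in every row: -2 < 1, 12 < 13, 2 < 6.
So C is strictly dominated for the column player.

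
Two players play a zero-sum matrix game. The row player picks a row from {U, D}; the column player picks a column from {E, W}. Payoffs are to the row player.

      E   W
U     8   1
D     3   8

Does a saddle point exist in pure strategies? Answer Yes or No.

No

Row minima: U → 1, D → 3; maximin = 3.
Column maxima: E → 8, W → 8; minimax = 8.
3 ≠ 8, so no pure-strategy equilibrium exists.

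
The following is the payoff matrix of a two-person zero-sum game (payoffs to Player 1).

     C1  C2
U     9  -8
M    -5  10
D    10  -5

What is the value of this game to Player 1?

Row minima: U → -8, M → -5, D → -5; maximin = -5.
Column maxima: C1 → 10, C2 → 10; minimax = 10.
-5 ≠ 10, so there is no saddle point; optimal play is mixed.
U is strictly dominated by D, so Player 1 never plays it.
On the remaining 2×2 (M, D vs C1, C2):
Let Player 1 play M with probability p. Expected payoff against C1: (-5)p + 10(1−p) = −15p + 10; against C2: 10p + (-5)(1−p) = 15p − 5.
Setting these equal: −15p + 10 = 15p − 5 ⇒ −30p = -15 ⇒ p = 1/2, and the value is (-15)·(1/2) + 10 = 5/2.
For Player 2: with q = P(C1), equating M's and D's payoffs gives −15q + 10 = 15q − 5 ⇒ q = 1/2.

5/2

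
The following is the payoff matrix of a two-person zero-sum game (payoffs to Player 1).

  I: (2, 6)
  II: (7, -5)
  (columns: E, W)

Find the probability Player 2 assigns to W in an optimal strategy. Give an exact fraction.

Row minima: I → 2, II → -5; maximin = 2.
Column maxima: E → 7, W → 6; minimax = 6.
2 ≠ 6, so there is no saddle point; optimal play is mixed.
Let Player 1 play I with probability p. Expected payoff against E: 2p + 7(1−p) = −5p + 7; against W: 6p + (-5)(1−p) = 11p − 5.
Setting these equal: −5p + 7 = 11p − 5 ⇒ −16p = -12 ⇒ p = 3/4, and the value is (-5)·(3/4) + 7 = 13/4.
For Player 2: with q = P(E), equating I's and II's payoffs gives −4q + 6 = 12q − 5 ⇒ q = 11/16.

5/16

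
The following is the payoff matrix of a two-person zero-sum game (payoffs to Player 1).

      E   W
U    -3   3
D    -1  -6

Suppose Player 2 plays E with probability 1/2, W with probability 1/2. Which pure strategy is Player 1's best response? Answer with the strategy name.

U

Expected payoff of U: (1/2)·(-3) + (1/2)·3 = 0.
Expected payoff of D: (1/2)·(-1) + (1/2)·(-6) = -7/2.
The largest is 0, so Player 1's best response is U.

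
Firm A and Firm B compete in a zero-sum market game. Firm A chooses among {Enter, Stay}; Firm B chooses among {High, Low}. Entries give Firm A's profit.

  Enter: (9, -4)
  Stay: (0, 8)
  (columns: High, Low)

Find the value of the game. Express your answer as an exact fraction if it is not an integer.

Row minima: Enter → -4, Stay → 0; maximin = 0.
Column maxima: High → 9, Low → 8; minimax = 8.
0 ≠ 8, so there is no saddle point; optimal play is mixed.
Let Firm A play Enter with probability p. Expected payoff against High: 9p + 0(1−p) = 9p; against Low: (-4)p + 8(1−p) = −12p + 8.
Setting these equal: 9p = −12p + 8 ⇒ 21p = 8 ⇒ p = 8/21, and the value is (9)·(8/21) = 24/7.
For Firm B: with q = P(High), equating Enter's and Stay's payoffs gives 13q − 4 = −8q + 8 ⇒ q = 4/7.

24/7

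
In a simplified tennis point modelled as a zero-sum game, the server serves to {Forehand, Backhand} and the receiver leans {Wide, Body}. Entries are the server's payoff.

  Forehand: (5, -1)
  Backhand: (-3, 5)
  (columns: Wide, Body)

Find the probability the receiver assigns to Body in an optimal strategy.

Row minima: Forehand → -1, Backhand → -3; maximin = -1.
Column maxima: Wide → 5, Body → 5; minimax = 5.
-1 ≠ 5, so there is no saddle point; optimal play is mixed.
Let the server play Forehand with probability p. Expected payoff against Wide: 5p + (-3)(1−p) = 8p − 3; against Body: (-1)p + 5(1−p) = −6p + 5.
Setting these equal: 8p − 3 = −6p + 5 ⇒ 14p = 8 ⇒ p = 4/7, and the value is (8)·(4/7) − 3 = 11/7.
For the receiver: with q = P(Wide), equating Forehand's and Backhand's payoffs gives 6q − 1 = −8q + 5 ⇒ q = 3/7.

4/7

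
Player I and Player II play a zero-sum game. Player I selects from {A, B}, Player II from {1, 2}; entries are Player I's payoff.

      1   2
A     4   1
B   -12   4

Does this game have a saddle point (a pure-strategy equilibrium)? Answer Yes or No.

No

Row minima: A → 1, B → -12; maximin = 1.
Column maxima: 1 → 4, 2 → 4; minimax = 4.
1 ≠ 4, so no pure-strategy equilibrium exists.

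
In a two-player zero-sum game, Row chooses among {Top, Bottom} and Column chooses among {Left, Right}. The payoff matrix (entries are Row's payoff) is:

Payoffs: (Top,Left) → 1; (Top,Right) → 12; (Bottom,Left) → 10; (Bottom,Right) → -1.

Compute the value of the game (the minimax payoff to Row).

11/2

Row minima: Top → 1, Bottom → -1; maximin = 1.
Column maxima: Left → 10, Right → 12; minimax = 10.
1 ≠ 10, so there is no saddle point; optimal play is mixed.
Let Row play Top with probability p. Expected payoff against Left: 1p + 10(1−p) = −9p + 10; against Right: 12p + (-1)(1−p) = 13p − 1.
Setting these equal: −9p + 10 = 13p − 1 ⇒ −22p = -11 ⇒ p = 1/2, and the value is (-9)·(1/2) + 10 = 11/2.
For Column: with q = P(Left), equating Top's and Bottom's payoffs gives −11q + 12 = 11q − 1 ⇒ q = 13/22.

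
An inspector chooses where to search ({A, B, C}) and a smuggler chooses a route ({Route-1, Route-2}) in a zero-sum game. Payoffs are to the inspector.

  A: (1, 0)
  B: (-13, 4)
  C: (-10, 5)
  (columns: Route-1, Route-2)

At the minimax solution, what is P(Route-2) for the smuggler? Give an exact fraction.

Row minima: A → 0, B → -13, C → -10; maximin = 0.
Column maxima: Route-1 → 1, Route-2 → 5; minimax = 1.
0 ≠ 1, so there is no saddle point; optimal play is mixed.
B is strictly dominated by C, so the inspector never plays it.
On the remaining 2×2 (A, C vs Route-1, Route-2):
Let the inspector play A with probability p. Expected payoff against Route-1: 1p + (-10)(1−p) = 11p − 10; against Route-2: 0p + 5(1−p) = −5p + 5.
Setting these equal: 11p − 10 = −5p + 5 ⇒ 16p = 15 ⇒ p = 15/16, and the value is (11)·(15/16) − 10 = 5/16.
For the smuggler: with q = P(Route-1), equating A's and C's payoffs gives q = −15q + 5 ⇒ q = 5/16.

11/16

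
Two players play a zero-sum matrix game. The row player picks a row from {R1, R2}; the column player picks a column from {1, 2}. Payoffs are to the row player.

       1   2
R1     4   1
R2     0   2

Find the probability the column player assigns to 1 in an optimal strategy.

1/5

Row minima: R1 → 1, R2 → 0; maximin = 1.
Column maxima: 1 → 4, 2 → 2; minimax = 2.
1 ≠ 2, so there is no saddle point; optimal play is mixed.
Let the row player play R1 with probability p. Expected payoff against 1: 4p + 0(1−p) = 4p; against 2: 1p + 2(1−p) = −p + 2.
Setting these equal: 4p = −p + 2 ⇒ 5p = 2 ⇒ p = 2/5, and the value is (4)·(2/5) = 8/5.
For the column player: with q = P(1), equating R1's and R2's payoffs gives 3q + 1 = −2q + 2 ⇒ q = 1/5.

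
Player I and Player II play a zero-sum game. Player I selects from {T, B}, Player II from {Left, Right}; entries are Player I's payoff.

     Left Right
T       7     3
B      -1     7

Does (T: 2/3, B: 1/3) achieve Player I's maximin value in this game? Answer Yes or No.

Yes

Against Left this mix gives (2/3)·7 + (1/3)·(-1) = 13/3.
Against Right this mix gives (2/3)·3 + (1/3)·7 = 13/3.
All of Player II's active replies (Left, Right) yield 13/3, and no column does worse for Player I. The mix makes Player II indifferent and guarantees 13/3, so it is optimal.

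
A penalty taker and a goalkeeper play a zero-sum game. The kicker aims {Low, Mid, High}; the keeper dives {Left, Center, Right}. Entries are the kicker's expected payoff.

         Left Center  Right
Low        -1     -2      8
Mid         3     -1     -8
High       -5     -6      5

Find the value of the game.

Row minima: Low → -2, Mid → -8, High → -6; maximin = -2.
Column maxima: Left → 3, Center → -1, Right → 8; minimax = -1.
-2 ≠ -1, so there is no saddle point; optimal play is mixed.
High is strictly dominated by Low, so the kicker never plays it.
Left is strictly dominated by Center (it gives the kicker strictly more in every row), so the keeper never plays it.
On the remaining 2×2 (Low, Mid vs Center, Right):
Let the kicker play Low with probability p. Expected payoff against Center: (-2)p + (-1)(1−p) = −p − 1; against Right: 8p + (-8)(1−p) = 16p − 8.
Setting these equal: −p − 1 = 16p − 8 ⇒ −17p = -7 ⇒ p = 7/17, and the value is (-1)·(7/17) − 1 = -24/17.
For the keeper: with q = P(Center), equating Low's and Mid's payoffs gives −10q + 8 = 7q − 8 ⇒ q = 16/17.

-24/17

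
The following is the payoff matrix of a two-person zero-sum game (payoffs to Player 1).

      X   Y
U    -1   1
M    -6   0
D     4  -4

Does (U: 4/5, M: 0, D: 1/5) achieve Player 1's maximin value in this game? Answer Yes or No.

Yes

Against X this mix gives (4/5)·(-1) + (1/5)·4 = 0.
Against Y this mix gives (4/5)·1 + (1/5)·(-4) = 0.
All of Player 2's active replies (X, Y) yield 0, and no column does worse for Player 1. The mix makes Player 2 indifferent and guarantees 0, so it is optimal.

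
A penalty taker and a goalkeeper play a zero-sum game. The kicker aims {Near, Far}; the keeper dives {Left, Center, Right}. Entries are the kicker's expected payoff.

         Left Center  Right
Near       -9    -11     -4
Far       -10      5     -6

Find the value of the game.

Row minima: Near → -11, Far → -10; maximin = -10.
Column maxima: Left → -9, Center → 5, Right → -4; minimax = -9.
-10 ≠ -9, so there is no saddle point; optimal play is mixed.
Right is strictly dominated by Left (it gives the kicker strictly more in every row), so the keeper never plays it.
On the remaining 2×2 (Near, Far vs Left, Center):
Let the kicker play Near with probability p. Expected payoff against Left: (-9)p + (-10)(1−p) = p − 10; against Center: (-11)p + 5(1−p) = −16p + 5.
Setting these equal: p − 10 = −16p + 5 ⇒ 17p = 15 ⇒ p = 15/17, and the value is (1)·(15/17) − 10 = -155/17.
For the keeper: with q = P(Left), equating Near's and Far's payoffs gives 2q − 11 = −15q + 5 ⇒ q = 16/17.

-155/17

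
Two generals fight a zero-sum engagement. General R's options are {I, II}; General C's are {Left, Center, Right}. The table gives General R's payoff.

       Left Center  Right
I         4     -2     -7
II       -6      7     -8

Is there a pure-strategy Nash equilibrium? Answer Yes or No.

Row minima: I → -7, II → -8; maximin = -7.
Column maxima: Left → 4, Center → 7, Right → -7; minimax = -7.
maximin = minimax = -7, so a saddle point exists.

Yes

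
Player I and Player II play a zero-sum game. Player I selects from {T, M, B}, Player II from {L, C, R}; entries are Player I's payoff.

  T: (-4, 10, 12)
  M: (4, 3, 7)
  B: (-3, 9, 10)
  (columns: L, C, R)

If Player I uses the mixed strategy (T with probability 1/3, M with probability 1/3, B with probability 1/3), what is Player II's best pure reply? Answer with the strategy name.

If Player II plays L, Player I's expected payoff is (1/3)·(-4) + (1/3)·4 + (1/3)·(-3) = -1.
If Player II plays C, Player I's expected payoff is (1/3)·10 + (1/3)·3 + (1/3)·9 = 22/3.
If Player II plays R, Player I's expected payoff is (1/3)·12 + (1/3)·7 + (1/3)·10 = 29/3.
Player II minimizes Player I's payoff; the smallest is -1, so the best response is L.

L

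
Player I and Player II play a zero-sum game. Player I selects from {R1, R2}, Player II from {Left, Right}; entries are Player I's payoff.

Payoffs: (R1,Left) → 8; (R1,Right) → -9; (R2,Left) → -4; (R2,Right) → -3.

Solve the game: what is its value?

Row minima: R1 → -9, R2 → -4; maximin = -4.
Column maxima: Left → 8, Right → -3; minimax = -3.
-4 ≠ -3, so there is no saddle point; optimal play is mixed.
Let Player I play R1 with probability p. Expected payoff against Left: 8p + (-4)(1−p) = 12p − 4; against Right: (-9)p + (-3)(1−p) = −6p − 3.
Setting these equal: 12p − 4 = −6p − 3 ⇒ 18p = 1 ⇒ p = 1/18, and the value is (12)·(1/18) − 4 = -10/3.
For Player II: with q = P(Left), equating R1's and R2's payoffs gives 17q − 9 = −q − 3 ⇒ q = 1/3.

-10/3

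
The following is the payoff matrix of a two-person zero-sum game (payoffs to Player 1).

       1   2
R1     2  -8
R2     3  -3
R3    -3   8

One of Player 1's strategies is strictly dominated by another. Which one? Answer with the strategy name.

R2 gives a strictly higher payoff than R1 against every column: 3 > 2, -3 > -8.
So R1 is strictly dominated and Player 1 never plays it.

R1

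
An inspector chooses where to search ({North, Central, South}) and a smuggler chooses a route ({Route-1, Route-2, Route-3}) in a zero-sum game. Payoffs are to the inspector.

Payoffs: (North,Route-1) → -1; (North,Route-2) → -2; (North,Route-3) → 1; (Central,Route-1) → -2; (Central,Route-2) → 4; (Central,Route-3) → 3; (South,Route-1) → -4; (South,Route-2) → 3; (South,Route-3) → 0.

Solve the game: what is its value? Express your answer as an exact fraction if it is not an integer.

-8/7

Row minima: North → -2, Central → -2, South → -4; maximin = -2.
Column maxima: Route-1 → -1, Route-2 → 4, Route-3 → 3; minimax = -1.
-2 ≠ -1, so there is no saddle point; optimal play is mixed.
South is strictly dominated by Central, so the inspector never plays it.
Route-3 is strictly dominated by Route-1 (it gives the inspector strictly more in every row), so the smuggler never plays it.
On the remaining 2×2 (North, Central vs Route-1, Route-2):
Let the inspector play North with probability p. Expected payoff against Route-1: (-1)p + (-2)(1−p) = p − 2; against Route-2: (-2)p + 4(1−p) = −6p + 4.
Setting these equal: p − 2 = −6p + 4 ⇒ 7p = 6 ⇒ p = 6/7, and the value is (1)·(6/7) − 2 = -8/7.
For the smuggler: with q = P(Route-1), equating North's and Central's payoffs gives q − 2 = −6q + 4 ⇒ q = 6/7.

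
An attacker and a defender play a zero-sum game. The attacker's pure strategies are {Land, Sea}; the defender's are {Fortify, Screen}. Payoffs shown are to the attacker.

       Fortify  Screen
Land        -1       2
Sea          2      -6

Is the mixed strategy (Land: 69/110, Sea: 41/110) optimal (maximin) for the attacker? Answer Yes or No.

No

Against Fortify this mix gives (69/110)·(-1) + (41/110)·2 = 13/110.
Against Screen this mix gives (69/110)·2 + (41/110)·(-6) = -54/55.
The defender will play Screen, holding the attacker to -54/55. Shifting weight toward the row that does better against Screen would raise this floor (the equalizing mix achieves -2/11 against both Screen and Fortify), so the proposed strategy is not optimal.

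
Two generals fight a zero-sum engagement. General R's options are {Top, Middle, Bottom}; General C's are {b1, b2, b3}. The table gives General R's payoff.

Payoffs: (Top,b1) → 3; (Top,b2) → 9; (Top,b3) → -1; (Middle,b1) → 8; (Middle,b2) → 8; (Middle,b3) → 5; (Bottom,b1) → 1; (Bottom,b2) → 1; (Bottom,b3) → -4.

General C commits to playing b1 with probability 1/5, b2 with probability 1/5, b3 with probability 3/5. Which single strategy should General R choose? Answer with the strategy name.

Middle

Expected payoff of Top: (1/5)·3 + (1/5)·9 + (3/5)·(-1) = 9/5.
Expected payoff of Middle: (1/5)·8 + (1/5)·8 + (3/5)·5 = 31/5.
Expected payoff of Bottom: (1/5)·1 + (1/5)·1 + (3/5)·(-4) = -2.
The largest is 31/5, so General R's best response is Middle.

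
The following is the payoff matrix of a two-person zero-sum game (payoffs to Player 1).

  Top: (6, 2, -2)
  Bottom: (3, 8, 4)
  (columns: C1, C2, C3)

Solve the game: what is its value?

10/3

Row minima: Top → -2, Bottom → 3; maximin = 3.
Column maxima: C1 → 6, C2 → 8, C3 → 4; minimax = 4.
3 ≠ 4, so there is no saddle point; optimal play is mixed.
C2 is strictly dominated by C3 (it gives Player 1 strictly more in every row), so Player 2 never plays it.
On the remaining 2×2 (Top, Bottom vs C1, C3):
Let Player 1 play Top with probability p. Expected payoff against C1: 6p + 3(1−p) = 3p + 3; against C3: (-2)p + 4(1−p) = −6p + 4.
Setting these equal: 3p + 3 = −6p + 4 ⇒ 9p = 1 ⇒ p = 1/9, and the value is (3)·(1/9) + 3 = 10/3.
For Player 2: with q = P(C1), equating Top's and Bottom's payoffs gives 8q − 2 = −q + 4 ⇒ q = 2/3.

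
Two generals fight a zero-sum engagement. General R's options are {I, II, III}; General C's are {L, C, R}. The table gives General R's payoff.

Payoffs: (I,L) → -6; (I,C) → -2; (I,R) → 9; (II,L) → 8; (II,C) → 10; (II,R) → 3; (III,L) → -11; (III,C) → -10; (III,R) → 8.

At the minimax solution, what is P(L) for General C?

3/10

Row minima: I → -6, II → 3, III → -11; maximin = 3.
Column maxima: L → 8, C → 10, R → 9; minimax = 8.
3 ≠ 8, so there is no saddle point; optimal play is mixed.
III is strictly dominated by I, so General R never plays it.
C is strictly dominated by L (it gives General R strictly more in every row), so General C never plays it.
On the remaining 2×2 (I, II vs L, R):
Let General R play I with probability p. Expected payoff against L: (-6)p + 8(1−p) = −14p + 8; against R: 9p + 3(1−p) = 6p + 3.
Setting these equal: −14p + 8 = 6p + 3 ⇒ −20p = -5 ⇒ p = 1/4, and the value is (-14)·(1/4) + 8 = 9/2.
For General C: with q = P(L), equating I's and II's payoffs gives −15q + 9 = 5q + 3 ⇒ q = 3/10.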